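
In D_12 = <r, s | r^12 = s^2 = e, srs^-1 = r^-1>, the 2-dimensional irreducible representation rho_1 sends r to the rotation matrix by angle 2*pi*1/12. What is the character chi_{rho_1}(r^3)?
chi_{rho_1}(r^3) = 2*cos(2*pi*1*3/12) = 0

Working: rho_1(r^3) is rotation by angle 2*pi*1*3/12, whose trace is 2*cos(2*pi*1*3/12) = 0.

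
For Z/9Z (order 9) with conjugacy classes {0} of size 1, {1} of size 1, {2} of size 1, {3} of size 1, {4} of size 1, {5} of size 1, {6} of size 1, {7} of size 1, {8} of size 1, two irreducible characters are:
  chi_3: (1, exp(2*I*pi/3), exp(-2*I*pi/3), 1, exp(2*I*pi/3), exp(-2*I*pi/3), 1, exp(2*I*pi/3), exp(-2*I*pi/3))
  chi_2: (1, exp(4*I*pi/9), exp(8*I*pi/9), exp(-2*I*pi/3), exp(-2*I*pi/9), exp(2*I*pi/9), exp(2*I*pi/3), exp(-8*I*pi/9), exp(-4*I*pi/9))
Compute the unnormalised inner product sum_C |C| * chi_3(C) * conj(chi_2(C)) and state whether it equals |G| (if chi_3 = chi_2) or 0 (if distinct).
Sum = 0; so <chi_3, chi_2> = 0 (distinct irreducibles are orthogonal).

Proof sketch: Compute term by term over conjugacy classes (|C| * chi_3(C) * conj(chi_2(C))):
  1*(1)*conj(1) + 1*(exp(2*I*pi/3))*conj(exp(4*I*pi/9)) + 1*(exp(-2*I*pi/3))*conj(exp(8*I*pi/9)) + 1*(1)*conj(exp(-2*I*pi/3)) + 1*(exp(2*I*pi/3))*conj(exp(-2*I*pi/9)) + 1*(exp(-2*I*pi/3))*conj(exp(2*I*pi/9)) + 1*(1)*conj(exp(2*I*pi/3)) + 1*(exp(2*I*pi/3))*conj(exp(-8*I*pi/9)) + 1*(exp(-2*I*pi/3))*conj(exp(-4*I*pi/9))
  = (1) + (exp(2*I*pi/9)) + (exp(4*I*pi/9)) + (exp(2*I*pi/3)) + (exp(8*I*pi/9)) + (exp(-8*I*pi/9)) + (exp(-2*I*pi/3)) + (exp(-4*I*pi/9)) + (exp(-2*I*pi/9))
  = 0.
(Exp terms are combined using exp(i*s)*conj(exp(i*t)) = exp(i*(s-t)), and sums of them are collapsed using the identity that for every m > 1 the m distinct m-th roots of unity sum to 0, e.g. 1 + exp(2*I*pi/3) + exp(-2*I*pi/3) = 0.)
Dividing by |G| = 9 gives 0/9 = 0, matching the row-orthogonality relation <chi_3, chi_2> = [chi_3 = chi_2].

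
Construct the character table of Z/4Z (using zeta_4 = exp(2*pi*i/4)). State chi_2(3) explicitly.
Character table of Z/4Z (irreps indexed chi_0,...,chi_3 with chi_k(m) = zeta_4^(k*m), zeta_4 = exp(2*pi*i/4)):
  irrep \ class  {0} (size 1)  {1} (size 1)  {2} (size 1)  {3} (size 1)
  chi_0          1             1             1             1           
  chi_1          1             I             -1            -I          
  chi_2          1             -1            1             -1          
  chi_3          1             -I            -1            I           

Spot check: chi_2(3) = zeta_4^(2*3) = zeta_4^6 = -1.

Why: Z/4Z is abelian, so all 4 irreducible complex representations are 1-dimensional. They are given by chi_k(m) = zeta_4^(k*m) for k = 0,...,3. Row orthogonality: sum_m chi_k(m) conj(chi_l(m)) = 4 * [k = l].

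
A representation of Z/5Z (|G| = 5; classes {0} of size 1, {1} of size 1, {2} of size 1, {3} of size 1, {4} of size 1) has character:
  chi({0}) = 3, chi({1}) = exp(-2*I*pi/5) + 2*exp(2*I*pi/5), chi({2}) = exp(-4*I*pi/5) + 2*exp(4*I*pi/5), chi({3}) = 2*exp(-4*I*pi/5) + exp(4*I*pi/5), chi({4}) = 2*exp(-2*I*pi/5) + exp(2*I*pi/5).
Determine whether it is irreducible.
Not irreducible (reducible): <chi, chi> = 5 > 1.

Argument: <chi, chi> = (1/|G|) sum_C |C| * |chi(C)|^2 = (1/5)[1*|3|^2 + 1*|exp(-2*I*pi/5) + 2*exp(2*I*pi/5)|^2 + 1*|exp(-4*I*pi/5) + 2*exp(4*I*pi/5)|^2 + 1*|2*exp(-4*I*pi/5) + exp(4*I*pi/5)|^2 + 1*|2*exp(-2*I*pi/5) + exp(2*I*pi/5)|^2]
  = (1/5)[(9) + (5 + 2*exp(-4*I*pi/5) + 2*exp(4*I*pi/5)) + (5 + 2*exp(-2*I*pi/5) + 2*exp(2*I*pi/5)) + (5 + 2*exp(-2*I*pi/5) + 2*exp(2*I*pi/5)) + (5 + 2*exp(-4*I*pi/5) + 2*exp(4*I*pi/5))] = 25/5 = 5.
(Exp terms are combined using exp(i*s)*conj(exp(i*t)) = exp(i*(s-t)), and sums of them are collapsed using the identity that for every m > 1 the m distinct m-th roots of unity sum to 0, e.g. 1 + exp(2*I*pi/3) + exp(-2*I*pi/3) = 0.)
A character is irreducible iff <chi, chi> = 1, so this representation is reducible.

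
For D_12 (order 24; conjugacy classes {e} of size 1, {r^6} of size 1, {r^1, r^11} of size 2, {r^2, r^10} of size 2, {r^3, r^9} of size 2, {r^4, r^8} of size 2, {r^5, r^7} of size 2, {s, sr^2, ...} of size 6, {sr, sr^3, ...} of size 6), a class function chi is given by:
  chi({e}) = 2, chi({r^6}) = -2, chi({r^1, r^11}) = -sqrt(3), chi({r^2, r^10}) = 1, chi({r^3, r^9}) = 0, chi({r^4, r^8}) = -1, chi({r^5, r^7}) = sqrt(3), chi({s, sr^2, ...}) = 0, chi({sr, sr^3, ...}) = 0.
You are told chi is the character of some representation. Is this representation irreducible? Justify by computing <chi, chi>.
Irreducible: <chi, chi> = 1.

Reasoning: <chi, chi> = (1/|G|) sum_C |C| * |chi(C)|^2 = (1/24)[1*|2|^2 + 1*|-2|^2 + 2*|-sqrt(3)|^2 + 2*|1|^2 + 2*|0|^2 + 2*|-1|^2 + 2*|sqrt(3)|^2 + 6*|0|^2 + 6*|0|^2]
  = (1/24)[(4) + (4) + (6) + (2) + (0) + (2) + (6) + (0) + (0)] = 24/24 = 1.
A character is irreducible iff <chi, chi> = 1, so this representation is irreducible.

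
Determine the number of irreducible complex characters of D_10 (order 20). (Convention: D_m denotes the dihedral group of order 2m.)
8

Working: The number of irreducible complex representations of a finite group equals its number of conjugacy classes. D_10 has 8 conjugacy classes (n/2 + 3 for n even), so D_10 (order 20) has exactly 8 irreducible complex representations.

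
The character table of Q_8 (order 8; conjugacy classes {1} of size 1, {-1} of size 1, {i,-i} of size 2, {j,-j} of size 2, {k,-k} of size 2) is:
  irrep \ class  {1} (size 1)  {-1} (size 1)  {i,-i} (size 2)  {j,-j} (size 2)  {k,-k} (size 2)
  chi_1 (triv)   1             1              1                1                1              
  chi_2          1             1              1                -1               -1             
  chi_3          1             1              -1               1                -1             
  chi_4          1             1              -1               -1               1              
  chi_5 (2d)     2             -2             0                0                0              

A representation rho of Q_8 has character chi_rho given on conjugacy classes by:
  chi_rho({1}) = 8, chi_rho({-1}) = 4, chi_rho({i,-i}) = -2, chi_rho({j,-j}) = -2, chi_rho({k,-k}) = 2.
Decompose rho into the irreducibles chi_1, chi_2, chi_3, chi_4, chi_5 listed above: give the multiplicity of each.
Multiplicities: chi_1: 1, chi_2: 1, chi_3: 1, chi_4: 3, chi_5: 1.

Why: Use <chi_rho, chi> = (1/|G|) sum_C |C| * chi_rho(C) * conj(chi(C)) with |G| = 8 for each irreducible chi in the table:
  <chi_rho, chi_1> = (1/8)[1*(8)*conj(1) + 1*(4)*conj(1) + 2*(-2)*conj(1) + 2*(-2)*conj(1) + 2*(2)*conj(1)]
      = (1/8)[(8) + (4) + (-4) + (-4) + (4)] = 8/8 = 1
  <chi_rho, chi_2> = (1/8)[1*(8)*conj(1) + 1*(4)*conj(1) + 2*(-2)*conj(1) + 2*(-2)*conj(-1) + 2*(2)*conj(-1)]
      = (1/8)[(8) + (4) + (-4) + (4) + (-4)] = 8/8 = 1
  <chi_rho, chi_3> = (1/8)[1*(8)*conj(1) + 1*(4)*conj(1) + 2*(-2)*conj(-1) + 2*(-2)*conj(1) + 2*(2)*conj(-1)]
      = (1/8)[(8) + (4) + (4) + (-4) + (-4)] = 8/8 = 1
  <chi_rho, chi_4> = (1/8)[1*(8)*conj(1) + 1*(4)*conj(1) + 2*(-2)*conj(-1) + 2*(-2)*conj(-1) + 2*(2)*conj(1)]
      = (1/8)[(8) + (4) + (4) + (4) + (4)] = 24/8 = 3
  <chi_rho, chi_5> = (1/8)[1*(8)*conj(2) + 1*(4)*conj(-2) + 2*(-2)*conj(0) + 2*(-2)*conj(0) + 2*(2)*conj(0)]
      = (1/8)[(16) + (-8) + (0) + (0) + (0)] = 8/8 = 1
Dimension check: dim(rho) = sum (mult * dim) = 1*1 + 1*1 + 1*1 + 3*1 + 1*2 = 8 = chi_rho(e) = 8.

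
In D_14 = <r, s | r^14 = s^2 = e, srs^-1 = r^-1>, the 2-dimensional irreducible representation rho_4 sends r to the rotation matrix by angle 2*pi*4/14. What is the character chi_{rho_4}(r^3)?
chi_{rho_4}(r^3) = 2*cos(2*pi*4*3/14) = 2*cos(2*pi/7)

Why: rho_4(r^3) is rotation by angle 2*pi*4*3/14, whose trace is 2*cos(2*pi*4*3/14) = 2*cos(2*pi/7).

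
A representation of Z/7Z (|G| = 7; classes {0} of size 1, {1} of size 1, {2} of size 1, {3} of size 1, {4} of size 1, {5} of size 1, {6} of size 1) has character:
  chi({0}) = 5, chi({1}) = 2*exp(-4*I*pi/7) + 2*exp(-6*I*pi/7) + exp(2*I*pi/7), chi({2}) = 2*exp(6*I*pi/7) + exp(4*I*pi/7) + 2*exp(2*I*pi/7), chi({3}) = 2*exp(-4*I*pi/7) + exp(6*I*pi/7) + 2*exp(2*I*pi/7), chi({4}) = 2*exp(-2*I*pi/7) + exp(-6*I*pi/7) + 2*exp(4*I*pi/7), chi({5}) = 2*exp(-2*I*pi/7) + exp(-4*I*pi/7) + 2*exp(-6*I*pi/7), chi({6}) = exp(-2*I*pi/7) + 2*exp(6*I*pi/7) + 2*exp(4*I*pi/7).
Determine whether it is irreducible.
Not irreducible (reducible): <chi, chi> = 9 > 1.

<chi, chi> = (1/|G|) sum_C |C| * |chi(C)|^2 = (1/7)[1*|5|^2 + 1*|2*exp(-4*I*pi/7) + 2*exp(-6*I*pi/7) + exp(2*I*pi/7)|^2 + 1*|2*exp(6*I*pi/7) + exp(4*I*pi/7) + 2*exp(2*I*pi/7)|^2 + 1*|2*exp(-4*I*pi/7) + exp(6*I*pi/7) + 2*exp(2*I*pi/7)|^2 + 1*|2*exp(-2*I*pi/7) + exp(-6*I*pi/7) + 2*exp(4*I*pi/7)|^2 + 1*|2*exp(-2*I*pi/7) + exp(-4*I*pi/7) + 2*exp(-6*I*pi/7)|^2 + 1*|exp(-2*I*pi/7) + 2*exp(6*I*pi/7) + 2*exp(4*I*pi/7)|^2]
  = (1/7)[(25) + (9 + 4*exp(-2*I*pi/7) + 4*exp(-6*I*pi/7) + 4*exp(6*I*pi/7) + 4*exp(2*I*pi/7)) + (9 + 4*exp(-4*I*pi/7) + 4*exp(-2*I*pi/7) + 4*exp(2*I*pi/7) + 4*exp(4*I*pi/7)) + (9 + 4*exp(-4*I*pi/7) + 4*exp(-6*I*pi/7) + 4*exp(6*I*pi/7) + 4*exp(4*I*pi/7)) + (9 + 4*exp(-4*I*pi/7) + 4*exp(-6*I*pi/7) + 4*exp(6*I*pi/7) + 4*exp(4*I*pi/7)) + (9 + 4*exp(-4*I*pi/7) + 4*exp(-2*I*pi/7) + 4*exp(2*I*pi/7) + 4*exp(4*I*pi/7)) + (9 + 4*exp(-2*I*pi/7) + 4*exp(-6*I*pi/7) + 4*exp(6*I*pi/7) + 4*exp(2*I*pi/7))] = 63/7 = 9.
(Exp terms are combined using exp(i*s)*conj(exp(i*t)) = exp(i*(s-t)), and sums of them are collapsed using the identity that for every m > 1 the m distinct m-th roots of unity sum to 0, e.g. 1 + exp(2*I*pi/3) + exp(-2*I*pi/3) = 0.)
A character is irreducible iff <chi, chi> = 1, so this representation is reducible.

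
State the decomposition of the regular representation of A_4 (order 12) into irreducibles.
Each irreducible V_i of dimension d_i appears with multiplicity d_i, i.e. rho_reg = (direct sum over all irreducibles V_i) d_i V_i. The irreducible dimensions for A_4 are 1, 1, 1, 3: 3 irreducibles of dimension 1, each with multiplicity 1; 1 irreducible of dimension 3, with multiplicity 3. Total dimension 3*1*1 + 1*3*3 = 12 = |G|.

Justification: General theorem: in the regular representation of a finite group G, each irreducible appears with multiplicity equal to its dimension. Check: dim(rho_reg) = sum d_i^2 = 1 + 1 + 1 + 9 = 12 = |G|.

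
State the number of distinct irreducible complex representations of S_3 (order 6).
3

Proof sketch: The number of irreducible complex representations of a finite group equals its number of conjugacy classes. Conjugacy classes in S_3 correspond to cycle types, i.e. partitions of 3; there are p(3) = 3 of them, so S_3 (order 6) has exactly 3 irreducible complex representations.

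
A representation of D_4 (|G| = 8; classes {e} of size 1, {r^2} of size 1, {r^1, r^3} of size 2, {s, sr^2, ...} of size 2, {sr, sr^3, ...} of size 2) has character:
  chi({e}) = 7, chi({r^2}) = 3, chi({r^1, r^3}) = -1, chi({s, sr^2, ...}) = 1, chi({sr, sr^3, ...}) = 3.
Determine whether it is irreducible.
Not irreducible (reducible): <chi, chi> = 10 > 1.

Derivation: <chi, chi> = (1/|G|) sum_C |C| * |chi(C)|^2 = (1/8)[1*|7|^2 + 1*|3|^2 + 2*|-1|^2 + 2*|1|^2 + 2*|3|^2]
  = (1/8)[(49) + (9) + (2) + (2) + (18)] = 80/8 = 10.
A character is irreducible iff <chi, chi> = 1, so this representation is reducible.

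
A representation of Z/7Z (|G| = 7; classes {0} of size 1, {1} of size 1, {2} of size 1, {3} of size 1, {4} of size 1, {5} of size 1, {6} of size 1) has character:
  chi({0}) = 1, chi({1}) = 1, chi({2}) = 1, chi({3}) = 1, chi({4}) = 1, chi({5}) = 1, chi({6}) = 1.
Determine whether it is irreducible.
Irreducible: <chi, chi> = 1.

Working: <chi, chi> = (1/|G|) sum_C |C| * |chi(C)|^2 = (1/7)[1*|1|^2 + 1*|1|^2 + 1*|1|^2 + 1*|1|^2 + 1*|1|^2 + 1*|1|^2 + 1*|1|^2]
  = (1/7)[(1) + (1) + (1) + (1) + (1) + (1) + (1)] = 7/7 = 1.
(Exp terms are combined using exp(i*s)*conj(exp(i*t)) = exp(i*(s-t)), and sums of them are collapsed using the identity that for every m > 1 the m distinct m-th roots of unity sum to 0, e.g. 1 + exp(2*I*pi/3) + exp(-2*I*pi/3) = 0.)
A character is irreducible iff <chi, chi> = 1, so this representation is irreducible.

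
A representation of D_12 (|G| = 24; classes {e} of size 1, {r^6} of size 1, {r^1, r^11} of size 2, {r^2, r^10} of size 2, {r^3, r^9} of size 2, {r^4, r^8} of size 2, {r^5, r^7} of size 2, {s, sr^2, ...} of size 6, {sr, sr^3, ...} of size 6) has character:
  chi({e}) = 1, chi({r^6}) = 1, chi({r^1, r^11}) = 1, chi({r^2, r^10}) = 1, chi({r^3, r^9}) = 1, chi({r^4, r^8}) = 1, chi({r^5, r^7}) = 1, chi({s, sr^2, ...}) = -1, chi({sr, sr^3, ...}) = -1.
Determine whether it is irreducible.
Irreducible: <chi, chi> = 1.

Justification: <chi, chi> = (1/|G|) sum_C |C| * |chi(C)|^2 = (1/24)[1*|1|^2 + 1*|1|^2 + 2*|1|^2 + 2*|1|^2 + 2*|1|^2 + 2*|1|^2 + 2*|1|^2 + 6*|-1|^2 + 6*|-1|^2]
  = (1/24)[(1) + (1) + (2) + (2) + (2) + (2) + (2) + (6) + (6)] = 24/24 = 1.
A character is irreducible iff <chi, chi> = 1, so this representation is irreducible.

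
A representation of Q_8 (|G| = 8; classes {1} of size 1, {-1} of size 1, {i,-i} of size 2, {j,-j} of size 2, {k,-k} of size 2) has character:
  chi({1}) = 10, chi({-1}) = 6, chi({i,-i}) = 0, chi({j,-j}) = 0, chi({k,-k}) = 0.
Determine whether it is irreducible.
Not irreducible (reducible): <chi, chi> = 17 > 1.

Explanation: <chi, chi> = (1/|G|) sum_C |C| * |chi(C)|^2 = (1/8)[1*|10|^2 + 1*|6|^2 + 2*|0|^2 + 2*|0|^2 + 2*|0|^2]
  = (1/8)[(100) + (36) + (0) + (0) + (0)] = 136/8 = 17.
A character is irreducible iff <chi, chi> = 1, so this representation is reducible.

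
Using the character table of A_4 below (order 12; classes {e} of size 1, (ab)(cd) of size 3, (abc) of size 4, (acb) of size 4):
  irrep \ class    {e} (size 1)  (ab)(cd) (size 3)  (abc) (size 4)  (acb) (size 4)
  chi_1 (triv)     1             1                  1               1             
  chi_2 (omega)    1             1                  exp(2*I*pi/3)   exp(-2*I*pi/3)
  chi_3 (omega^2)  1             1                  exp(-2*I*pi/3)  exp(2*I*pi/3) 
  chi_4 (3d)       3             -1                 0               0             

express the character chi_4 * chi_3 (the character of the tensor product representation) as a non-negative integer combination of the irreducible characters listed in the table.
chi_4 tensor chi_3 = chi_4 (all other irreducibles have multiplicity 0).

Reasoning: The character of a tensor product is the pointwise product (chi_4 * chi_3)(C) = chi_4(C) * chi_3(C):
  {e}: (3)*(1), (ab)(cd): (-1)*(1), (abc): (0)*(exp(-2*I*pi/3)), (acb): (0)*(exp(2*I*pi/3))
so (chi_4 * chi_3) takes values
  {e} -> 3, (ab)(cd) -> -1, (abc) -> 0, (acb) -> 0.
Now take the inner product of this character with each irreducible chi from the table, <chi_4*chi_3, chi> = (1/12) sum_C |C| (chi_4*chi_3)(C) conj(chi(C)):
  <chi_4*chi_3, chi_1> = (1/12)[1*(3)*conj(1) + 3*(-1)*conj(1) + 4*(0)*conj(1) + 4*(0)*conj(1)]
      = (1/12)[(3) + (-3) + (0) + (0)] = 0/12 = 0
  <chi_4*chi_3, chi_2> = (1/12)[1*(3)*conj(1) + 3*(-1)*conj(1) + 4*(0)*conj(exp(2*I*pi/3)) + 4*(0)*conj(exp(-2*I*pi/3))]
      = (1/12)[(3) + (-3) + (0) + (0)] = 0/12 = 0
  <chi_4*chi_3, chi_3> = (1/12)[1*(3)*conj(1) + 3*(-1)*conj(1) + 4*(0)*conj(exp(-2*I*pi/3)) + 4*(0)*conj(exp(2*I*pi/3))]
      = (1/12)[(3) + (-3) + (0) + (0)] = 0/12 = 0
  <chi_4*chi_3, chi_4> = (1/12)[1*(3)*conj(3) + 3*(-1)*conj(-1) + 4*(0)*conj(0) + 4*(0)*conj(0)]
      = (1/12)[(9) + (3) + (0) + (0)] = 12/12 = 1
(Exp terms are combined using exp(i*s)*conj(exp(i*t)) = exp(i*(s-t)), and sums of them are collapsed using the identity that for every m > 1 the m distinct m-th roots of unity sum to 0, e.g. 1 + exp(2*I*pi/3) + exp(-2*I*pi/3) = 0.)
Hence the multiplicities are chi_4: 1. Dimension check: dim(chi_4)*dim(chi_3) = 3*1 = 3 and sum (mult * dim) = 1*3 = 3.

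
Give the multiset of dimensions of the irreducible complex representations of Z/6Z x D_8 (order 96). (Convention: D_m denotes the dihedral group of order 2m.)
Dimensions: 1, 1, 1, 1, 1, 1, 1, 1, 1, 1, 1, 1, 1, 1, 1, 1, 1, 1, 1, 1, 1, 1, 1, 1, 2, 2, 2, 2, 2, 2, 2, 2, 2, 2, 2, 2, 2, 2, 2, 2, 2, 2

Argument: There are 42 irreducibles (= number of conjugacy classes). Their dimensions d_i satisfy sum d_i^2 = |G| = 96: 1 + 1 + 1 + 1 + 1 + 1 + 1 + 1 + 1 + 1 + 1 + 1 + 1 + 1 + 1 + 1 + 1 + 1 + 1 + 1 + 1 + 1 + 1 + 1 + 4 + 4 + 4 + 4 + 4 + 4 + 4 + 4 + 4 + 4 + 4 + 4 + 4 + 4 + 4 + 4 + 4 + 4 = 96. (For the product with Z/6Z: each of the 6 1-dim characters of Z/6Z tensors with each irrep of D_8, giving 6 copies of each D_8-dimension.)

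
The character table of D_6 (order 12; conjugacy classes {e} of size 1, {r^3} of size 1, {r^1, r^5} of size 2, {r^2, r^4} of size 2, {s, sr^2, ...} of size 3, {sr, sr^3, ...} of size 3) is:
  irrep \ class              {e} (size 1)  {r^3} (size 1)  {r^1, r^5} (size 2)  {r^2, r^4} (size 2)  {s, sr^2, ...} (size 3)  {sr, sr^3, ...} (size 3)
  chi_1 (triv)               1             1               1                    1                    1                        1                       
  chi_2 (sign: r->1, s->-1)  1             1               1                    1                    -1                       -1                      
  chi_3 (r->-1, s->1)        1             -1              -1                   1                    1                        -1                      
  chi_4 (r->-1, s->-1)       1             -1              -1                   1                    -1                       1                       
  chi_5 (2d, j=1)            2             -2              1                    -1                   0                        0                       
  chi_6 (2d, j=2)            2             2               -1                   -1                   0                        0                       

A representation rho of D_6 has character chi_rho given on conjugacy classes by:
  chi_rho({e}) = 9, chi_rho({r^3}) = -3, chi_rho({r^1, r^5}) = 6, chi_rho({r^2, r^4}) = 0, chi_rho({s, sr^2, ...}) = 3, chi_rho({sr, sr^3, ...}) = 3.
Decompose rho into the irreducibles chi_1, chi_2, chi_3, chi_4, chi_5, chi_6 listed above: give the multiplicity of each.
Multiplicities: chi_1: 3, chi_2: 0, chi_3: 0, chi_4: 0, chi_5: 3, chi_6: 0.

Use <chi_rho, chi> = (1/|G|) sum_C |C| * chi_rho(C) * conj(chi(C)) with |G| = 12 for each irreducible chi in the table:
  <chi_rho, chi_1> = (1/12)[1*(9)*conj(1) + 1*(-3)*conj(1) + 2*(6)*conj(1) + 2*(0)*conj(1) + 3*(3)*conj(1) + 3*(3)*conj(1)]
      = (1/12)[(9) + (-3) + (12) + (0) + (9) + (9)] = 36/12 = 3
  <chi_rho, chi_2> = (1/12)[1*(9)*conj(1) + 1*(-3)*conj(1) + 2*(6)*conj(1) + 2*(0)*conj(1) + 3*(3)*conj(-1) + 3*(3)*conj(-1)]
      = (1/12)[(9) + (-3) + (12) + (0) + (-9) + (-9)] = 0/12 = 0
  <chi_rho, chi_3> = (1/12)[1*(9)*conj(1) + 1*(-3)*conj(-1) + 2*(6)*conj(-1) + 2*(0)*conj(1) + 3*(3)*conj(1) + 3*(3)*conj(-1)]
      = (1/12)[(9) + (3) + (-12) + (0) + (9) + (-9)] = 0/12 = 0
  <chi_rho, chi_4> = (1/12)[1*(9)*conj(1) + 1*(-3)*conj(-1) + 2*(6)*conj(-1) + 2*(0)*conj(1) + 3*(3)*conj(-1) + 3*(3)*conj(1)]
      = (1/12)[(9) + (3) + (-12) + (0) + (-9) + (9)] = 0/12 = 0
  <chi_rho, chi_5> = (1/12)[1*(9)*conj(2) + 1*(-3)*conj(-2) + 2*(6)*conj(1) + 2*(0)*conj(-1) + 3*(3)*conj(0) + 3*(3)*conj(0)]
      = (1/12)[(18) + (6) + (12) + (0) + (0) + (0)] = 36/12 = 3
  <chi_rho, chi_6> = (1/12)[1*(9)*conj(2) + 1*(-3)*conj(2) + 2*(6)*conj(-1) + 2*(0)*conj(-1) + 3*(3)*conj(0) + 3*(3)*conj(0)]
      = (1/12)[(18) + (-6) + (-12) + (0) + (0) + (0)] = 0/12 = 0
Dimension check: dim(rho) = sum (mult * dim) = 3*1 + 0*1 + 0*1 + 0*1 + 3*2 + 0*2 = 9 = chi_rho(e) = 9.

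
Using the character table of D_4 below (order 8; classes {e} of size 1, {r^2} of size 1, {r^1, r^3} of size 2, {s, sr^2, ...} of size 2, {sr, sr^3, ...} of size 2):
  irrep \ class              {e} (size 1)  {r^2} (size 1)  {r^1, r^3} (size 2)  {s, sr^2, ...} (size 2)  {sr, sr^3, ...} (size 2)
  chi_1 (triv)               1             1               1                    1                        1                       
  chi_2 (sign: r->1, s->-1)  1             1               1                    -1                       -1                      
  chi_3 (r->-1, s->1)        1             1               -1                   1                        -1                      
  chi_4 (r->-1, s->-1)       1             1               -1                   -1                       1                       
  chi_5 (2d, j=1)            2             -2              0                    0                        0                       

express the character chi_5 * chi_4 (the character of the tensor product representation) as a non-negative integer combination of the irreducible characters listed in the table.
chi_5 tensor chi_4 = chi_5 (all other irreducibles have multiplicity 0).

Details: The character of a tensor product is the pointwise product (chi_5 * chi_4)(C) = chi_5(C) * chi_4(C):
  {e}: (2)*(1), {r^2}: (-2)*(1), {r^1, r^3}: (0)*(-1), {s, sr^2, ...}: (0)*(-1), {sr, sr^3, ...}: (0)*(1)
so (chi_5 * chi_4) takes values
  {e} -> 2, {r^2} -> -2, {r^1, r^3} -> 0, {s, sr^2, ...} -> 0, {sr, sr^3, ...} -> 0.
Now take the inner product of this character with each irreducible chi from the table, <chi_5*chi_4, chi> = (1/8) sum_C |C| (chi_5*chi_4)(C) conj(chi(C)):
  <chi_5*chi_4, chi_1> = (1/8)[1*(2)*conj(1) + 1*(-2)*conj(1) + 2*(0)*conj(1) + 2*(0)*conj(1) + 2*(0)*conj(1)]
      = (1/8)[(2) + (-2) + (0) + (0) + (0)] = 0/8 = 0
  <chi_5*chi_4, chi_2> = (1/8)[1*(2)*conj(1) + 1*(-2)*conj(1) + 2*(0)*conj(1) + 2*(0)*conj(-1) + 2*(0)*conj(-1)]
      = (1/8)[(2) + (-2) + (0) + (0) + (0)] = 0/8 = 0
  <chi_5*chi_4, chi_3> = (1/8)[1*(2)*conj(1) + 1*(-2)*conj(1) + 2*(0)*conj(-1) + 2*(0)*conj(1) + 2*(0)*conj(-1)]
      = (1/8)[(2) + (-2) + (0) + (0) + (0)] = 0/8 = 0
  <chi_5*chi_4, chi_4> = (1/8)[1*(2)*conj(1) + 1*(-2)*conj(1) + 2*(0)*conj(-1) + 2*(0)*conj(-1) + 2*(0)*conj(1)]
      = (1/8)[(2) + (-2) + (0) + (0) + (0)] = 0/8 = 0
  <chi_5*chi_4, chi_5> = (1/8)[1*(2)*conj(2) + 1*(-2)*conj(-2) + 2*(0)*conj(0) + 2*(0)*conj(0) + 2*(0)*conj(0)]
      = (1/8)[(4) + (4) + (0) + (0) + (0)] = 8/8 = 1
Hence the multiplicities are chi_5: 1. Dimension check: dim(chi_5)*dim(chi_4) = 2*1 = 2 and sum (mult * dim) = 1*2 = 2.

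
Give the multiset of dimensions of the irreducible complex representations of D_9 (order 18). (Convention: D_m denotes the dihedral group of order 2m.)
Dimensions: 1, 1, 2, 2, 2, 2

Details: There are 6 irreducibles (= number of conjugacy classes). Their dimensions d_i satisfy sum d_i^2 = |G| = 18: 1 + 1 + 4 + 4 + 4 + 4 = 18.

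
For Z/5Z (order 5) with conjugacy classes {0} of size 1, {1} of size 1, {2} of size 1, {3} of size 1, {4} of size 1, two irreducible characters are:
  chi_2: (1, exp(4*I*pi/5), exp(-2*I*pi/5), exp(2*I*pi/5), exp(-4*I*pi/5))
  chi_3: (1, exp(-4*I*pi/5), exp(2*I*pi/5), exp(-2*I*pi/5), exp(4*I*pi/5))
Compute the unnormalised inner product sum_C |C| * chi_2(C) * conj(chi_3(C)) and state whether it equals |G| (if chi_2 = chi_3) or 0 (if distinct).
Sum = 0; so <chi_2, chi_3> = 0 (distinct irreducibles are orthogonal).

Working: Compute term by term over conjugacy classes (|C| * chi_2(C) * conj(chi_3(C))):
  1*(1)*conj(1) + 1*(exp(4*I*pi/5))*conj(exp(-4*I*pi/5)) + 1*(exp(-2*I*pi/5))*conj(exp(2*I*pi/5)) + 1*(exp(2*I*pi/5))*conj(exp(-2*I*pi/5)) + 1*(exp(-4*I*pi/5))*conj(exp(4*I*pi/5))
  = (1) + (exp(-2*I*pi/5)) + (exp(-4*I*pi/5)) + (exp(4*I*pi/5)) + (exp(2*I*pi/5))
  = 0.
(Exp terms are combined using exp(i*s)*conj(exp(i*t)) = exp(i*(s-t)), and sums of them are collapsed using the identity that for every m > 1 the m distinct m-th roots of unity sum to 0, e.g. 1 + exp(2*I*pi/3) + exp(-2*I*pi/3) = 0.)
Dividing by |G| = 5 gives 0/5 = 0, matching the row-orthogonality relation <chi_2, chi_3> = [chi_2 = chi_3].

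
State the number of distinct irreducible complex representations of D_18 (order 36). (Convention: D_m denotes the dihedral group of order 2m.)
12

Details: The number of irreducible complex representations of a finite group equals its number of conjugacy classes. D_18 has 12 conjugacy classes (n/2 + 3 for n even), so D_18 (order 36) has exactly 12 irreducible complex representations.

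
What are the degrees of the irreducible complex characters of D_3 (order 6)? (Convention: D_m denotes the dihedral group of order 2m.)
Dimensions: 1, 1, 2

Details: There are 3 irreducibles (= number of conjugacy classes). Their dimensions d_i satisfy sum d_i^2 = |G| = 6: 1 + 1 + 4 = 6.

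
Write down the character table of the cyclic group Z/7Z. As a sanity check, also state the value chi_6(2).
Character table of Z/7Z (irreps indexed chi_0,...,chi_6 with chi_k(m) = zeta_7^(k*m), zeta_7 = exp(2*pi*i/7)):
  irrep \ class  {0} (size 1)  {1} (size 1)    {2} (size 1)    {3} (size 1)    {4} (size 1)    {5} (size 1)    {6} (size 1)  
  chi_0          1             1               1               1               1               1               1             
  chi_1          1             exp(2*I*pi/7)   exp(4*I*pi/7)   exp(6*I*pi/7)   exp(-6*I*pi/7)  exp(-4*I*pi/7)  exp(-2*I*pi/7)
  chi_2          1             exp(4*I*pi/7)   exp(-6*I*pi/7)  exp(-2*I*pi/7)  exp(2*I*pi/7)   exp(6*I*pi/7)   exp(-4*I*pi/7)
  chi_3          1             exp(6*I*pi/7)   exp(-2*I*pi/7)  exp(4*I*pi/7)   exp(-4*I*pi/7)  exp(2*I*pi/7)   exp(-6*I*pi/7)
  chi_4          1             exp(-6*I*pi/7)  exp(2*I*pi/7)   exp(-4*I*pi/7)  exp(4*I*pi/7)   exp(-2*I*pi/7)  exp(6*I*pi/7) 
  chi_5          1             exp(-4*I*pi/7)  exp(6*I*pi/7)   exp(2*I*pi/7)   exp(-2*I*pi/7)  exp(-6*I*pi/7)  exp(4*I*pi/7) 
  chi_6          1             exp(-2*I*pi/7)  exp(-4*I*pi/7)  exp(-6*I*pi/7)  exp(6*I*pi/7)   exp(4*I*pi/7)   exp(2*I*pi/7) 

Spot check: chi_6(2) = zeta_7^(6*2) = zeta_7^12 = exp(-4*I*pi/7).

Reasoning: Z/7Z is abelian, so all 7 irreducible complex representations are 1-dimensional. They are given by chi_k(m) = zeta_7^(k*m) for k = 0,...,6. Row orthogonality: sum_m chi_k(m) conj(chi_l(m)) = 7 * [k = l].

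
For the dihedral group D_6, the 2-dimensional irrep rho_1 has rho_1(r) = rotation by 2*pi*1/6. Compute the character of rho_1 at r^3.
chi_{rho_1}(r^3) = 2*cos(2*pi*1*3/6) = -2

Details: rho_1(r^3) is rotation by angle 2*pi*1*3/6, whose trace is 2*cos(2*pi*1*3/6) = -2.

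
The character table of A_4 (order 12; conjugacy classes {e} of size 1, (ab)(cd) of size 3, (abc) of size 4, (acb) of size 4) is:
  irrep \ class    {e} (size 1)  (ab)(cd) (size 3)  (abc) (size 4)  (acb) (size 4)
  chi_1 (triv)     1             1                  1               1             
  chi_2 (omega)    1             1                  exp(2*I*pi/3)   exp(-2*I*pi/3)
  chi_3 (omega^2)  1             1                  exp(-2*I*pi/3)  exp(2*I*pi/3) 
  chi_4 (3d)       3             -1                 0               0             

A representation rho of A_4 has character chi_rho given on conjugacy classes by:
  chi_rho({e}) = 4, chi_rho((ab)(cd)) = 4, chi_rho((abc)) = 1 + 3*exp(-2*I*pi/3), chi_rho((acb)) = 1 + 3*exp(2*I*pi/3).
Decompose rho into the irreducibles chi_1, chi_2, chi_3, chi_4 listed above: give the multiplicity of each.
Multiplicities: chi_1: 1, chi_2: 0, chi_3: 3, chi_4: 0.

Justification: Use <chi_rho, chi> = (1/|G|) sum_C |C| * chi_rho(C) * conj(chi(C)) with |G| = 12 for each irreducible chi in the table:
  <chi_rho, chi_1> = (1/12)[1*(4)*conj(1) + 3*(4)*conj(1) + 4*(1 + 3*exp(-2*I*pi/3))*conj(1) + 4*(1 + 3*exp(2*I*pi/3))*conj(1)]
      = (1/12)[(4) + (12) + (4 + 12*exp(-2*I*pi/3)) + (4 + 12*exp(2*I*pi/3))] = 12/12 = 1
  <chi_rho, chi_2> = (1/12)[1*(4)*conj(1) + 3*(4)*conj(1) + 4*(1 + 3*exp(-2*I*pi/3))*conj(exp(2*I*pi/3)) + 4*(1 + 3*exp(2*I*pi/3))*conj(exp(-2*I*pi/3))]
      = (1/12)[(4) + (12) + (4*exp(-2*I*pi/3) + 12*exp(2*I*pi/3)) + (12*exp(-2*I*pi/3) + 4*exp(2*I*pi/3))] = 0/12 = 0
  <chi_rho, chi_3> = (1/12)[1*(4)*conj(1) + 3*(4)*conj(1) + 4*(1 + 3*exp(-2*I*pi/3))*conj(exp(-2*I*pi/3)) + 4*(1 + 3*exp(2*I*pi/3))*conj(exp(2*I*pi/3))]
      = (1/12)[(4) + (12) + (12 + 4*exp(2*I*pi/3)) + (12 + 4*exp(-2*I*pi/3))] = 36/12 = 3
  <chi_rho, chi_4> = (1/12)[1*(4)*conj(3) + 3*(4)*conj(-1) + 4*(1 + 3*exp(-2*I*pi/3))*conj(0) + 4*(1 + 3*exp(2*I*pi/3))*conj(0)]
      = (1/12)[(12) + (-12) + (0) + (0)] = 0/12 = 0
(Exp terms are combined using exp(i*s)*conj(exp(i*t)) = exp(i*(s-t)), and sums of them are collapsed using the identity that for every m > 1 the m distinct m-th roots of unity sum to 0, e.g. 1 + exp(2*I*pi/3) + exp(-2*I*pi/3) = 0.)
Dimension check: dim(rho) = sum (mult * dim) = 1*1 + 0*1 + 3*1 + 0*3 = 4 = chi_rho(e) = 4.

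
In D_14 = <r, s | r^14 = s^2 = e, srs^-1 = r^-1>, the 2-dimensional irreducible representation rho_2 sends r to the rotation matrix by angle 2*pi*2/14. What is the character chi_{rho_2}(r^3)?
chi_{rho_2}(r^3) = 2*cos(2*pi*2*3/14) = -2*cos(pi/7)

Derivation: rho_2(r^3) is rotation by angle 2*pi*2*3/14, whose trace is 2*cos(2*pi*2*3/14) = -2*cos(pi/7).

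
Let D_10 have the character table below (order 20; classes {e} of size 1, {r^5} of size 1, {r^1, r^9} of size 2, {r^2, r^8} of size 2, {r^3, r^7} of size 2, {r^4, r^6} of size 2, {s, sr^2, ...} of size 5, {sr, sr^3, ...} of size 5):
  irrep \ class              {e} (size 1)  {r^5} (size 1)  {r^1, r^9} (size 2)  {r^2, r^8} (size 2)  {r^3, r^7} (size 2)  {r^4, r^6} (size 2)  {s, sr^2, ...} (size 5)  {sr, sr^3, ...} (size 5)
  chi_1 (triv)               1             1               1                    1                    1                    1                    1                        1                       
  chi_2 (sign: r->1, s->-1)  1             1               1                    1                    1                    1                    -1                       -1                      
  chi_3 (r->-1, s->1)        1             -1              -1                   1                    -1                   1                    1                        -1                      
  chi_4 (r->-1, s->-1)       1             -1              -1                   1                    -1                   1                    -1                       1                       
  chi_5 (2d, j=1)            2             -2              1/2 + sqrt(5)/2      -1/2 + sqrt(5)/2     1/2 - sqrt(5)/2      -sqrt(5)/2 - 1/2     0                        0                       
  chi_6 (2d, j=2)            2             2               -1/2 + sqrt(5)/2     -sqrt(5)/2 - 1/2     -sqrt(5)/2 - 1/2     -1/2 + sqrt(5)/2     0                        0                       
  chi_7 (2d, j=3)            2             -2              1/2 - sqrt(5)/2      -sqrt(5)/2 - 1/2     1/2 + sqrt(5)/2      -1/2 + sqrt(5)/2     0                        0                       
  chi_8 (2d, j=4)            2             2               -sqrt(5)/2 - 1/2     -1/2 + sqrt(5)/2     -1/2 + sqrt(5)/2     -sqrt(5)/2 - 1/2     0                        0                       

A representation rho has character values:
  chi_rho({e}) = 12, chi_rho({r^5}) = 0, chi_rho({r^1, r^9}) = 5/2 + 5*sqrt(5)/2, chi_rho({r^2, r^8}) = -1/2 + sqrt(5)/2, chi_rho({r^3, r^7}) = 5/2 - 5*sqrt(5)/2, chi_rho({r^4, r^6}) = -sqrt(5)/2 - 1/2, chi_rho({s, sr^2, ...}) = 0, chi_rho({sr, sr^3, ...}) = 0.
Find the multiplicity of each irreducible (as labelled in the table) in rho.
Multiplicities: chi_1: 1, chi_2: 1, chi_3: 0, chi_4: 0, chi_5: 3, chi_6: 2, chi_7: 0, chi_8: 0.

Proof sketch: Use <chi_rho, chi> = (1/|G|) sum_C |C| * chi_rho(C) * conj(chi(C)) with |G| = 20 for each irreducible chi in the table:
  <chi_rho, chi_1> = (1/20)[1*(12)*conj(1) + 1*(0)*conj(1) + 2*(5/2 + 5*sqrt(5)/2)*conj(1) + 2*(-1/2 + sqrt(5)/2)*conj(1) + 2*(5/2 - 5*sqrt(5)/2)*conj(1) + 2*(-sqrt(5)/2 - 1/2)*conj(1) + 5*(0)*conj(1) + 5*(0)*conj(1)]
      = (1/20)[(12) + (0) + (5 + 5*sqrt(5)) + (-1 + sqrt(5)) + (5 - 5*sqrt(5)) + (-sqrt(5) - 1) + (0) + (0)] = 20/20 = 1
  <chi_rho, chi_2> = (1/20)[1*(12)*conj(1) + 1*(0)*conj(1) + 2*(5/2 + 5*sqrt(5)/2)*conj(1) + 2*(-1/2 + sqrt(5)/2)*conj(1) + 2*(5/2 - 5*sqrt(5)/2)*conj(1) + 2*(-sqrt(5)/2 - 1/2)*conj(1) + 5*(0)*conj(-1) + 5*(0)*conj(-1)]
      = (1/20)[(12) + (0) + (5 + 5*sqrt(5)) + (-1 + sqrt(5)) + (5 - 5*sqrt(5)) + (-sqrt(5) - 1) + (0) + (0)] = 20/20 = 1
  <chi_rho, chi_3> = (1/20)[1*(12)*conj(1) + 1*(0)*conj(-1) + 2*(5/2 + 5*sqrt(5)/2)*conj(-1) + 2*(-1/2 + sqrt(5)/2)*conj(1) + 2*(5/2 - 5*sqrt(5)/2)*conj(-1) + 2*(-sqrt(5)/2 - 1/2)*conj(1) + 5*(0)*conj(1) + 5*(0)*conj(-1)]
      = (1/20)[(12) + (0) + (-5*sqrt(5) - 5) + (-1 + sqrt(5)) + (-5 + 5*sqrt(5)) + (-sqrt(5) - 1) + (0) + (0)] = 0/20 = 0
  <chi_rho, chi_4> = (1/20)[1*(12)*conj(1) + 1*(0)*conj(-1) + 2*(5/2 + 5*sqrt(5)/2)*conj(-1) + 2*(-1/2 + sqrt(5)/2)*conj(1) + 2*(5/2 - 5*sqrt(5)/2)*conj(-1) + 2*(-sqrt(5)/2 - 1/2)*conj(1) + 5*(0)*conj(-1) + 5*(0)*conj(1)]
      = (1/20)[(12) + (0) + (-5*sqrt(5) - 5) + (-1 + sqrt(5)) + (-5 + 5*sqrt(5)) + (-sqrt(5) - 1) + (0) + (0)] = 0/20 = 0
  <chi_rho, chi_5> = (1/20)[1*(12)*conj(2) + 1*(0)*conj(-2) + 2*(5/2 + 5*sqrt(5)/2)*conj(1/2 + sqrt(5)/2) + 2*(-1/2 + sqrt(5)/2)*conj(-1/2 + sqrt(5)/2) + 2*(5/2 - 5*sqrt(5)/2)*conj(1/2 - sqrt(5)/2) + 2*(-sqrt(5)/2 - 1/2)*conj(-sqrt(5)/2 - 1/2) + 5*(0)*conj(0) + 5*(0)*conj(0)]
      = (1/20)[(24) + (0) + (5*sqrt(5) + 15) + (3 - sqrt(5)) + (15 - 5*sqrt(5)) + (sqrt(5) + 3) + (0) + (0)] = 60/20 = 3
  <chi_rho, chi_6> = (1/20)[1*(12)*conj(2) + 1*(0)*conj(2) + 2*(5/2 + 5*sqrt(5)/2)*conj(-1/2 + sqrt(5)/2) + 2*(-1/2 + sqrt(5)/2)*conj(-sqrt(5)/2 - 1/2) + 2*(5/2 - 5*sqrt(5)/2)*conj(-sqrt(5)/2 - 1/2) + 2*(-sqrt(5)/2 - 1/2)*conj(-1/2 + sqrt(5)/2) + 5*(0)*conj(0) + 5*(0)*conj(0)]
      = (1/20)[(24) + (0) + (10) + (-2) + (10) + (-2) + (0) + (0)] = 40/20 = 2
  <chi_rho, chi_7> = (1/20)[1*(12)*conj(2) + 1*(0)*conj(-2) + 2*(5/2 + 5*sqrt(5)/2)*conj(1/2 - sqrt(5)/2) + 2*(-1/2 + sqrt(5)/2)*conj(-sqrt(5)/2 - 1/2) + 2*(5/2 - 5*sqrt(5)/2)*conj(1/2 + sqrt(5)/2) + 2*(-sqrt(5)/2 - 1/2)*conj(-1/2 + sqrt(5)/2) + 5*(0)*conj(0) + 5*(0)*conj(0)]
      = (1/20)[(24) + (0) + (-10) + (-2) + (-10) + (-2) + (0) + (0)] = 0/20 = 0
  <chi_rho, chi_8> = (1/20)[1*(12)*conj(2) + 1*(0)*conj(2) + 2*(5/2 + 5*sqrt(5)/2)*conj(-sqrt(5)/2 - 1/2) + 2*(-1/2 + sqrt(5)/2)*conj(-1/2 + sqrt(5)/2) + 2*(5/2 - 5*sqrt(5)/2)*conj(-1/2 + sqrt(5)/2) + 2*(-sqrt(5)/2 - 1/2)*conj(-sqrt(5)/2 - 1/2) + 5*(0)*conj(0) + 5*(0)*conj(0)]
      = (1/20)[(24) + (0) + (-15 - 5*sqrt(5)) + (3 - sqrt(5)) + (-15 + 5*sqrt(5)) + (sqrt(5) + 3) + (0) + (0)] = 0/20 = 0
Dimension check: dim(rho) = sum (mult * dim) = 1*1 + 1*1 + 0*1 + 0*1 + 3*2 + 2*2 + 0*2 + 0*2 = 12 = chi_rho(e) = 12.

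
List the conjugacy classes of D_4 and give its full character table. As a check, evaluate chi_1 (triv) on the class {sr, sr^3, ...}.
Conjugacy classes: {e} of size 1, {r^2} of size 1, {r^1, r^3} of size 2, {s, sr^2, ...} of size 2, {sr, sr^3, ...} of size 2.
Character table:
  irrep \ class              {e} (size 1)  {r^2} (size 1)  {r^1, r^3} (size 2)  {s, sr^2, ...} (size 2)  {sr, sr^3, ...} (size 2)
  chi_1 (triv)               1             1               1                    1                        1                       
  chi_2 (sign: r->1, s->-1)  1             1               1                    -1                       -1                      
  chi_3 (r->-1, s->1)        1             1               -1                   1                        -1                      
  chi_4 (r->-1, s->-1)       1             1               -1                   -1                       1                       
  chi_5 (2d, j=1)            2             -2              0                    0                        0                       

Spot check: chi_1 (triv) on {sr, sr^3, ...} = 1.

Why: D_4 has order 2*4 = 8 with 5 conjugacy classes, hence 5 irreducibles. Sum of squared dims 1 + 1 + 1 + 1 + 4 = 8 = |G|. Linear characters come from the abelianisation; the 2-dimensional irreps have character r^k -> 2*cos(2*pi*j*k/4), reflections -> 0.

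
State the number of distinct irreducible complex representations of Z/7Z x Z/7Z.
49

Working: The number of irreducible complex representations of a finite group equals its number of conjugacy classes. Z/7Z x Z/7Z is abelian of order 49, so every element is its own conjugacy class: 49 classes, so Z/7Z x Z/7Z (order 49) has exactly 49 irreducible complex representations.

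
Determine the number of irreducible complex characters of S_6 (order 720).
11

Why: The number of irreducible complex representations of a finite group equals its number of conjugacy classes. Conjugacy classes in S_6 correspond to cycle types, i.e. partitions of 6; there are p(6) = 11 of them, so S_6 (order 720) has exactly 11 irreducible complex representations.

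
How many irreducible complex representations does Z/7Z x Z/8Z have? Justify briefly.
56

The number of irreducible complex representations of a finite group equals its number of conjugacy classes. Z/7Z x Z/8Z is abelian of order 56, so every element is its own conjugacy class: 56 classes, so Z/7Z x Z/8Z (order 56) has exactly 56 irreducible complex representations.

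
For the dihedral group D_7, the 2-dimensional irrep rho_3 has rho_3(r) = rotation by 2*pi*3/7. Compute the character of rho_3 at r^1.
chi_{rho_3}(r^1) = 2*cos(2*pi*3*1/7) = -2*cos(pi/7)

Proof sketch: rho_3(r^1) is rotation by angle 2*pi*3*1/7, whose trace is 2*cos(2*pi*3*1/7) = -2*cos(pi/7).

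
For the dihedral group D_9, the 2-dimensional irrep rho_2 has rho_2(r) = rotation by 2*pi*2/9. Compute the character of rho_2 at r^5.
chi_{rho_2}(r^5) = 2*cos(2*pi*2*5/9) = 2*cos(20*pi/9)

Working: rho_2(r^5) is rotation by angle 2*pi*2*5/9, whose trace is 2*cos(2*pi*2*5/9) = 2*cos(20*pi/9).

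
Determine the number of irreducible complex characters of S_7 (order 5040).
15

The number of irreducible complex representations of a finite group equals its number of conjugacy classes. Conjugacy classes in S_7 correspond to cycle types, i.e. partitions of 7; there are p(7) = 15 of them, so S_7 (order 5040) has exactly 15 irreducible complex representations.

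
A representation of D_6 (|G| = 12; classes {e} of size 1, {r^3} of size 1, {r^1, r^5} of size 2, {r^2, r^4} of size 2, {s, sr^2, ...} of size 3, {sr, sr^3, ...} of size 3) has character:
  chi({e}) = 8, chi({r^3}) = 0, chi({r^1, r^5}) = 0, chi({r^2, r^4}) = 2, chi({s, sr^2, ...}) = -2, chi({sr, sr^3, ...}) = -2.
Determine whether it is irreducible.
Not irreducible (reducible): <chi, chi> = 8 > 1.

Explanation: <chi, chi> = (1/|G|) sum_C |C| * |chi(C)|^2 = (1/12)[1*|8|^2 + 1*|0|^2 + 2*|0|^2 + 2*|2|^2 + 3*|-2|^2 + 3*|-2|^2]
  = (1/12)[(64) + (0) + (0) + (8) + (12) + (12)] = 96/12 = 8.
A character is irreducible iff <chi, chi> = 1, so this representation is reducible.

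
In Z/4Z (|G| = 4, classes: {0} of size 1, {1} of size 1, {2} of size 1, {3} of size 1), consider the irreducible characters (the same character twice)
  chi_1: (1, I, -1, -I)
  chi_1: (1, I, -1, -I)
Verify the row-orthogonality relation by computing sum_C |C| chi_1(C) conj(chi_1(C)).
Sum = 4 = |G| = 4; so <chi_1, chi_1> = 1 (norm-1 confirms irreducibility).

Reasoning: Compute term by term over conjugacy classes (|C| * chi_1(C) * conj(chi_1(C))):
  1*(1)*conj(1) + 1*(I)*conj(I) + 1*(-1)*conj(-1) + 1*(-I)*conj(-I)
  = (1) + (1) + (1) + (1)
  = 4.
(Exp terms are combined using exp(i*s)*conj(exp(i*t)) = exp(i*(s-t)), and sums of them are collapsed using the identity that for every m > 1 the m distinct m-th roots of unity sum to 0, e.g. 1 + exp(2*I*pi/3) + exp(-2*I*pi/3) = 0.)
Dividing by |G| = 4 gives 4/4 = 1, matching the row-orthogonality relation <chi_1, chi_1> = [chi_1 = chi_1].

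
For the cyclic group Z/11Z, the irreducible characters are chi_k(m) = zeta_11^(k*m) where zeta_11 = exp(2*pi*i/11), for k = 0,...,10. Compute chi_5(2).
chi_5(2) = zeta_11^10 = exp(-2*I*pi/11)

Why: chi_5(2) = zeta_11^(5*2) = zeta_11^10. Since zeta_11^11 = 1, this equals zeta_11^10 = exp(2*pi*i*10/11) = exp(-2*I*pi/11).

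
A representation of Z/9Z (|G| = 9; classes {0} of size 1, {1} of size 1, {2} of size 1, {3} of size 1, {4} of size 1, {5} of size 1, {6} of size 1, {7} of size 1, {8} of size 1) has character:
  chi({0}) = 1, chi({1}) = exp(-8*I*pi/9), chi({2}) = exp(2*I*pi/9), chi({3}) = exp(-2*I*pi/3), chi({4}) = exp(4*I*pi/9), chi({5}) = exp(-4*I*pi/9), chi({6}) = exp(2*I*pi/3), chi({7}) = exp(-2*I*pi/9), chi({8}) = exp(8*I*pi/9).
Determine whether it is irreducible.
Irreducible: <chi, chi> = 1.

Working: <chi, chi> = (1/|G|) sum_C |C| * |chi(C)|^2 = (1/9)[1*|1|^2 + 1*|exp(-8*I*pi/9)|^2 + 1*|exp(2*I*pi/9)|^2 + 1*|exp(-2*I*pi/3)|^2 + 1*|exp(4*I*pi/9)|^2 + 1*|exp(-4*I*pi/9)|^2 + 1*|exp(2*I*pi/3)|^2 + 1*|exp(-2*I*pi/9)|^2 + 1*|exp(8*I*pi/9)|^2]
  = (1/9)[(1) + (1) + (1) + (1) + (1) + (1) + (1) + (1) + (1)] = 9/9 = 1.
(Exp terms are combined using exp(i*s)*conj(exp(i*t)) = exp(i*(s-t)), and sums of them are collapsed using the identity that for every m > 1 the m distinct m-th roots of unity sum to 0, e.g. 1 + exp(2*I*pi/3) + exp(-2*I*pi/3) = 0.)
A character is irreducible iff <chi, chi> = 1, so this representation is irreducible.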